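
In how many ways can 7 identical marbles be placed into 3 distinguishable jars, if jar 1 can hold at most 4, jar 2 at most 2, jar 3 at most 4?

Without the upper bounds there are C(9,2) = 36 ways to split 7 among 3 jars.
Subtract solutions that violate a single cap (substitute x_i' = x_i − (cap_i+1)): x_1 ≥ 5 gives C(4,2) = 6; x_2 ≥ 3 gives C(6,2) = 15; x_3 ≥ 5 gives C(4,2) = 6. Together 27.
No two caps can be exceeded simultaneously, so the pair terms are all 0.
By inclusion–exclusion the count is 36 − 27 + 0 = 9.

9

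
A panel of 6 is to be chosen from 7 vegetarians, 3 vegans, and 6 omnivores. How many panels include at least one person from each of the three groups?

Total 6-person selections from all 16: C(16,6) = 8008.
Selections missing a whole group: no vegetarians → C(9,6) = 84; no vegans → C(13,6) = 1716; no omnivores → C(10,6) = 210.
Add back selections omitting two groups (i.e. drawn from a single group): C(7,6) + C(3,6) + C(6,6) = 8.
By inclusion–exclusion: 8008 − 2010 + 8 = 6006.

6006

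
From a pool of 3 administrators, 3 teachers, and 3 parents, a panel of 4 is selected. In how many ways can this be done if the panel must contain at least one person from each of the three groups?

81

Total 4-person selections from all 9: C(9,4) = 126.
Subtract selections that omit an entire group: no administrators → C(6,4) = 15; no teachers → C(6,4) = 15; no parents → C(6,4) = 15.
Add back selections omitting two groups (i.e. drawn from a single group): C(3,4) + C(3,4) + C(3,4) = 0.
By inclusion–exclusion: 126 − 45 + 0 = 81.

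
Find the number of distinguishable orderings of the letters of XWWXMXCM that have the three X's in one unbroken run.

Treat the 3 copies of X as a single block. The multiset to arrange is then {XXX, C, M, M, W, W}, 6 items in all.
That gives (6)!/(2!·2!) = 180 arrangements.

180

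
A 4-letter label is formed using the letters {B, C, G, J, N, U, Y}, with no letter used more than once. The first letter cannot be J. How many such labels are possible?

720

The first letter has 7−1 = 6 choices (anything except J).
The remaining 3 letters are filled from the other 6 symbols without repetition: 6 × 5 × 4 = 120.
Total: 6 × 120 = 720.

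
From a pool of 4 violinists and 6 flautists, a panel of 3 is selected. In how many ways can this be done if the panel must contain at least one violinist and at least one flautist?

96

Unrestricted: C(10,3) = 120 ways to pick any 3 of the 10.
Selections missing a whole group: no violinists → C(6,3) = 20; no flautists → C(4,3) = 4.
Both groups omitted at once is impossible, so 120 − 24 = 96.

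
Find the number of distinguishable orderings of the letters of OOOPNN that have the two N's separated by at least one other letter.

40

Total arrangements of OOOPNN: 6!/(3!·2!) = 60.
If the two N's are adjacent, glue them into one block, leaving 5 items to arrange: (5)!/(3!) = 20 ways.
Hence 60 − 20 = 40.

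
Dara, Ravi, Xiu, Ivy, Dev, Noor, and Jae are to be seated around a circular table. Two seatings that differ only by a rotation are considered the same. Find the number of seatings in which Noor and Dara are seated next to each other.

Treat {Noor, Dara} as one unit (2 internal orders) and seat the resulting 6 units around the table: (5)! circular arrangements.
So 2 × (5)! = 2 × 120 = 240.

240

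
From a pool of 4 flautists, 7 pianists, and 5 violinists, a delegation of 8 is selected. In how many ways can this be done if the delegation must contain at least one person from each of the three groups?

12201

Total 8-person selections from all 16: C(16,8) = 12870.
Selections missing a whole group: no flautists → C(12,8) = 495; no pianists → C(9,8) = 9; no violinists → C(11,8) = 165.
Add back selections omitting two groups (i.e. drawn from a single group): C(4,8) + C(7,8) + C(5,8) = 0.
By inclusion–exclusion: 12870 − 669 + 0 = 12201.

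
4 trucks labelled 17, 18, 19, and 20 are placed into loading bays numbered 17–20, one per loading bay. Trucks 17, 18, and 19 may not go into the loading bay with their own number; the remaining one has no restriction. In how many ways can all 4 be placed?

11

Let Aᵢ (for i ∈ {17, 18, 19}) be the placements that put truck i in its forbidden loading bay. Any j of these fix j positions, leaving (4−j)! ways to fill the rest, and there are C(3,j) ways to pick which j.
By inclusion–exclusion, the number of valid placements is Σ_{j=0}^{3} (−1)^j C(3,j)·(4−j)!.
Computing: 24 − 18 + 6 − 1 = 11.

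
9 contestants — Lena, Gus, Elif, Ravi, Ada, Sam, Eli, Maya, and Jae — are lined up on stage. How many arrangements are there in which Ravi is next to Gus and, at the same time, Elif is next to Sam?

Treat {Ravi,Gus} as one block (2 orders) and {Elif,Sam} as another (2 orders).
That leaves 7 units to arrange: 2 × 2 × 7! = 4 × 5040 = 20160.

20160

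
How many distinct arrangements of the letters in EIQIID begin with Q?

Fix Q in the first position and arrange the remaining 5 letters.
Those 5 letters have I appearing 3 times, giving (5)!/(3!) = 20.

20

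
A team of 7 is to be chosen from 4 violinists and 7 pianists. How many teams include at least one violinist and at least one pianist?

329

Total 7-person selections from all 11: C(11,7) = 330.
Subtract selections that omit an entire group: no violinists → C(7,7) = 1; no pianists → C(4,7) = 0.
Both groups omitted at once is impossible, so 330 − 1 = 329.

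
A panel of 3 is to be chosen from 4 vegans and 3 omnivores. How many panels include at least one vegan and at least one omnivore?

30

Total 3-person selections from all 7: C(7,3) = 35.
Selections missing a whole group: no vegans → C(3,3) = 1; no omnivores → C(4,3) = 4.
Both groups omitted at once is impossible, so 35 − 5 = 30.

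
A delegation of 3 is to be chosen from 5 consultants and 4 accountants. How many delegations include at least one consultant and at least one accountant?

70

Unrestricted: C(9,3) = 84 ways to pick any 3 of the 9.
Selections missing a whole group: no consultants → C(4,3) = 4; no accountants → C(5,3) = 10.
Both groups omitted at once is impossible, so 84 − 14 = 70.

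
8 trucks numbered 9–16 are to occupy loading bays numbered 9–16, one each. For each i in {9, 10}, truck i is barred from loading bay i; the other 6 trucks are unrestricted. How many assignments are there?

Let Aᵢ (for i ∈ {9, 10}) be the placements that put truck i in its forbidden loading bay. Any j of these fix j positions, leaving (8−j)! ways to fill the rest, and there are C(2,j) ways to pick which j.
By inclusion–exclusion, the number of valid placements is Σ_{j=0}^{2} (−1)^j C(2,j)·(8−j)!.
Computing: 40320 − 10080 + 720 = 30960.

30960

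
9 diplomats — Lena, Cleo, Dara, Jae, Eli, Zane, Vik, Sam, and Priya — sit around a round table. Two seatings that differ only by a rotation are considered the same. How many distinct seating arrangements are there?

Fix one person's seat to break rotational symmetry; the remaining 8 people can be arranged in (8)! = 40320 ways.

40320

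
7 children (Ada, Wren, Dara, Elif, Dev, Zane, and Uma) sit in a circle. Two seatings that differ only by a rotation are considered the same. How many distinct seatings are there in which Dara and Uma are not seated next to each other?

Without the restriction there are (6)! = 720 seatings.
Those with Dara next to Uma: fuse the pair into one unit and seat 6 units around a circle — 2·(5)! = 240.
Subtracting, 720 − 240 = 480.

480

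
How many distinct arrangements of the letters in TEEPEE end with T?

Fix T in the last position and arrange the remaining 5 letters.
Those 5 letters have E appearing 4 times, giving (5)!/(4!) = 5.

5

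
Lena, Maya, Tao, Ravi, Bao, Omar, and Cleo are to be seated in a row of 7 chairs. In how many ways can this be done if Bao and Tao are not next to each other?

Of the 7! = 5040 arrangements, those with Bao and Tao adjacent number 2 × 6! = 1440 (treat the pair as a block with 2 internal orders).
So 5040 − 1440 = 3600 arrangements keep them apart.

3600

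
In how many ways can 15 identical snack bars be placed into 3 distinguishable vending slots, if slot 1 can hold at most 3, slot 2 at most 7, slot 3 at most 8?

10

By stars and bars, unrestricted non-negative solutions to x_1+…+x_3 = 15 number C(15+2,2) = 136.
Subtract solutions that violate a single cap (substitute x_i' = x_i − (cap_i+1)): x_1 ≥ 4 gives C(13,2) = 78; x_2 ≥ 8 gives C(9,2) = 36; x_3 ≥ 9 gives C(8,2) = 28. Together 142.
Add back pairs where two caps are both exceeded: 10 + 6 + 0 = 16.
By inclusion–exclusion the count is 136 − 142 + 16 = 10.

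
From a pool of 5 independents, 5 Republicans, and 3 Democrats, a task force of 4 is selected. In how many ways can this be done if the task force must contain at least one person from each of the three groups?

With no constraint there are C(13,4) = 715 possible selections.
Subtract selections that omit an entire group: no independents → C(8,4) = 70; no Republicans → C(8,4) = 70; no Democrats → C(10,4) = 210.
Add back selections omitting two groups (i.e. drawn from a single group): C(5,4) + C(5,4) + C(3,4) = 10.
By inclusion–exclusion: 715 − 350 + 10 = 375.

375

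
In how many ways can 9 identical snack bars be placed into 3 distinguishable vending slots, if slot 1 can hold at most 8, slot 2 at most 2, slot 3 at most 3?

11

Ignoring the caps, the number of non-negative solutions to x_1+…+x_3 = 9 is C(11,2) = 55.
Subtract solutions that violate a single cap (substitute x_i' = x_i − (cap_i+1)): x_1 ≥ 9 gives C(2,2) = 1; x_2 ≥ 3 gives C(8,2) = 28; x_3 ≥ 4 gives C(7,2) = 21. Together 50.
Add back pairs where two caps are both exceeded: 0 + 0 + 6 = 6.
By inclusion–exclusion the count is 55 − 50 + 6 = 11.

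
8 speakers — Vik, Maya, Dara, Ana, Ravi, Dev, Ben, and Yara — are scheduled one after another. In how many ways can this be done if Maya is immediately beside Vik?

Treat {Maya, Vik} as a single unit. There are 7 units to order, and the pair itself can be ordered 2 ways.
So the count is 2·(7)! = 10080.

10080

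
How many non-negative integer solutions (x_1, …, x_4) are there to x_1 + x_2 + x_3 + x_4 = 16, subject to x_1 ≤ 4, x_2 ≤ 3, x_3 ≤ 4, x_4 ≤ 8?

Ignoring the caps, the number of non-negative solutions to x_1+…+x_4 = 16 is C(19,3) = 969.
Subtract solutions that violate a single cap (substitute x_i' = x_i − (cap_i+1)): x_1 ≥ 5 gives C(14,3) = 364; x_2 ≥ 4 gives C(15,3) = 455; x_3 ≥ 5 gives C(14,3) = 364; x_4 ≥ 9 gives C(10,3) = 120. Together 1303.
Add back pairs where two caps are both exceeded: 120 + 84 + 10 + 120 + 20 + 10 = 364.
Subtract triples: 10 + 0 + 0 + 0 = 10.
By inclusion–exclusion the count is 969 − 1303 + 364 − 10 = 20.

20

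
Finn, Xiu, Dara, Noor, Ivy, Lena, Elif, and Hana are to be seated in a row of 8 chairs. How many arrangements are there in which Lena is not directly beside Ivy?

There are 8! = 40320 arrangements in all. If Lena and Ivy are adjacent, merging them into one block gives 2·(7)! = 10080 arrangements.
So 40320 − 10080 = 30240 arrangements keep them apart.

30240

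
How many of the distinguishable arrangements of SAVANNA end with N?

120

With the last slot taken by N, it remains to arrange the other 6 letters (SAVANA).
Those 6 letters have A appearing 3 times, giving (6)!/(3!) = 120.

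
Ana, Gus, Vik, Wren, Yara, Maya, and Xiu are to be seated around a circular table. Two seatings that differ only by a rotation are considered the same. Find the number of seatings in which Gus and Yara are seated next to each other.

240

Glue Gus and Yara into a block (2 internal orders). Seating 6 units around a circle gives (5)! arrangements.
So 2 × (5)! = 2 × 120 = 240.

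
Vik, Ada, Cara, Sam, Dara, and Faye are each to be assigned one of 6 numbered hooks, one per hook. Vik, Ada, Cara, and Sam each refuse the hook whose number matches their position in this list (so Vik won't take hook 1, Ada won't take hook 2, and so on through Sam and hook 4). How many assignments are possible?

Let Aᵢ (for 1 ≤ i ≤ 4) be the placements that put person i in their forbidden hook. Any j of these fix j positions, leaving (6−j)! ways to fill the rest, and there are C(4,j) ways to pick which j.
By inclusion–exclusion, the number of valid placements is Σ_{j=0}^{4} (−1)^j C(4,j)·(6−j)!.
Computing: 720 − 480 + 144 − 24 + 2 = 362.

362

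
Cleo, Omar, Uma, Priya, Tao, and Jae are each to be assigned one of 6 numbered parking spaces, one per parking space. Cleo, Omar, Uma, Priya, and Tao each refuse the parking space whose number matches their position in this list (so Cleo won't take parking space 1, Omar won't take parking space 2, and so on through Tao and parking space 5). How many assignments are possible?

Let Aᵢ (for 1 ≤ i ≤ 5) be the placements that put person i in their forbidden parking space. Any j of these fix j positions, leaving (6−j)! ways to fill the rest, and there are C(5,j) ways to pick which j.
By inclusion–exclusion, the number of valid placements is Σ_{j=0}^{5} (−1)^j C(5,j)·(6−j)!.
Computing: 720 − 600 + 240 − 60 + 10 − 1 = 309.

309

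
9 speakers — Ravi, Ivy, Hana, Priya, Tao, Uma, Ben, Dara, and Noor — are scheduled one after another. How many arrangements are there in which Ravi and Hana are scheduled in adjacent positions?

Place the 7 others and the Ravi-Hana pair as 8 objects in a line; the pair has 2 internal arrangements.
So the count is 2·(8)! = 80640.

80640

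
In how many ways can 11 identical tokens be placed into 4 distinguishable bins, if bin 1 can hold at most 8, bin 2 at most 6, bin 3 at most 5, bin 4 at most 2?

112

By stars and bars, unrestricted non-negative solutions to x_1+…+x_4 = 11 number C(11+3,3) = 364.
Subtract solutions that violate a single cap (substitute x_i' = x_i − (cap_i+1)): x_1 ≥ 9 gives C(5,3) = 10; x_2 ≥ 7 gives C(7,3) = 35; x_3 ≥ 6 gives C(8,3) = 56; x_4 ≥ 3 gives C(11,3) = 165. Together 266.
Add back pairs where two caps are both exceeded: 0 + 0 + 0 + 0 + 4 + 10 = 14.
By inclusion–exclusion the count is 364 − 266 + 14 = 112.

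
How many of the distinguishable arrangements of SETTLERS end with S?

1260

With the last slot taken by S, it remains to arrange the other 7 letters (ETTLERS).
Those 7 letters have E appearing twice and T appearing twice, giving (7)!/(2!·2!) = 1260.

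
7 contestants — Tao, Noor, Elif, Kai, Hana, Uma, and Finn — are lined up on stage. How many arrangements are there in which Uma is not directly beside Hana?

There are 7! = 5040 arrangements in all. If Uma and Hana are adjacent, merging them into one block gives 2·(6)! = 1440 arrangements.
Complementary counting: 5040 − 1440 = 3600.

3600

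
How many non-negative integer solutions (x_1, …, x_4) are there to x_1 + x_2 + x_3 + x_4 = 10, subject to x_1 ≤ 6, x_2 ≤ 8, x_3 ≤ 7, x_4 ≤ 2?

Ignoring the caps, the number of non-negative solutions to x_1+…+x_4 = 10 is C(13,3) = 286.
Subtract solutions that violate a single cap (substitute x_i' = x_i − (cap_i+1)): x_1 ≥ 7 gives C(6,3) = 20; x_2 ≥ 9 gives C(4,3) = 4; x_3 ≥ 8 gives C(5,3) = 10; x_4 ≥ 3 gives C(10,3) = 120. Together 154.
Add back pairs where two caps are both exceeded: 0 + 0 + 1 + 0 + 0 + 0 = 1.
By inclusion–exclusion the count is 286 − 154 + 1 = 133.

133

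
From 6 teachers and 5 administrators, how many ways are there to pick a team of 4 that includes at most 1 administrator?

Split by how many administrators are chosen (0 through 1).
Sum: C(5,0)·C(6,4) + C(5,1)·C(6,3) = 15 + 100 = 115.

115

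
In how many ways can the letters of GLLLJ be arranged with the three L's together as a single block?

Treat the 3 copies of L as a single block. The multiset to arrange is then {LLL, G, J}, 3 items in all.
All 3 items are distinct, so there are (3)! = 6 arrangements.

6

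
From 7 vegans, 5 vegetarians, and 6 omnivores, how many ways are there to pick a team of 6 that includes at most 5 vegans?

Split by how many vegans are chosen (0 through 5).
Sum: C(7,0)·C(11,6) + C(7,1)·C(11,5) + C(7,2)·C(11,4) + C(7,3)·C(11,3) + C(7,4)·C(11,2) + C(7,5)·C(11,1) = 462 + 3234 + 6930 + 5775 + 1925 + 231 = 18557.

18557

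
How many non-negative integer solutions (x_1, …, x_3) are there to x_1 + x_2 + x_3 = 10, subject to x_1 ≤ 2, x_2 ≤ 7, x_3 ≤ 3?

6

By stars and bars, unrestricted non-negative solutions to x_1+…+x_3 = 10 number C(10+2,2) = 66.
Subtract solutions that violate a single cap (substitute x_i' = x_i − (cap_i+1)): x_1 ≥ 3 gives C(9,2) = 36; x_2 ≥ 8 gives C(4,2) = 6; x_3 ≥ 4 gives C(8,2) = 28. Together 70.
Add back pairs where two caps are both exceeded: 0 + 10 + 0 = 10.
By inclusion–exclusion the count is 66 − 70 + 10 = 6.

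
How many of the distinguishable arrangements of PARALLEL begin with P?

420

With the first slot taken by P, it remains to arrange the other 7 letters (ARALLEL).
Those 7 letters have A appearing twice and L appearing 3 times, giving (7)!/(3!·2!) = 420.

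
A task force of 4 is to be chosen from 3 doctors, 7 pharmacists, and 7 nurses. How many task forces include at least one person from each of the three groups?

1029

Unrestricted: C(17,4) = 2380 ways to pick any 4 of the 17.
Selections missing a whole group: no doctors → C(14,4) = 1001; no pharmacists → C(10,4) = 210; no nurses → C(10,4) = 210.
Add back selections omitting two groups (i.e. drawn from a single group): C(3,4) + C(7,4) + C(7,4) = 70.
By inclusion–exclusion: 2380 − 1421 + 70 = 1029.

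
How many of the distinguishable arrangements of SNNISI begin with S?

With the first slot taken by S, it remains to arrange the other 5 letters (NNISI).
Those 5 letters have I appearing twice and N appearing twice, giving (5)!/(2!·2!) = 30.

30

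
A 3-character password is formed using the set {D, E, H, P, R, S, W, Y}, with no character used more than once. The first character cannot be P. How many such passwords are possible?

The first character has 8−1 = 7 choices (anything except P).
The remaining 2 characters are filled from the other 7 symbols without repetition: 7 × 6 = 42.
Total: 7 × 42 = 294.

294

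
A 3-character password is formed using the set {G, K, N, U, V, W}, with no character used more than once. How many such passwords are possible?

This is a permutation of 3 out of 6: P(6,3) = 6!/3!.
That product is 6 × 5 × 4 = 120.

120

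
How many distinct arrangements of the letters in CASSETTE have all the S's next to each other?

1260

Treat the 2 copies of S as a single block. The multiset to arrange is then {SS, A, C, E, E, T, T}, 7 items in all.
That gives (7)!/(2!·2!) = 1260 arrangements.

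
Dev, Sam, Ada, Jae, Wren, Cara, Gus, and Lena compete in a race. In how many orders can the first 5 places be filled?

6720

This is an ordered selection of 5 from 8: P(8,5).
That gives 8 × 7 × 6 × 5 × 4 = 6720.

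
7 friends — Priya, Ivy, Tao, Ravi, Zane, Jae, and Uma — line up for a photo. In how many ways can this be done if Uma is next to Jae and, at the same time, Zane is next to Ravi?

Treat {Uma,Jae} as one block (2 orders) and {Zane,Ravi} as another (2 orders).
That leaves 5 units to arrange: 2 × 2 × 5! = 4 × 120 = 480.

480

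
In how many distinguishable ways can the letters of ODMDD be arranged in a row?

20

The 5 letters of ODMDD have repeats: D appearing 3 times.
Dividing 5! = 120 by 3! = 6 for the repeated letters gives 20.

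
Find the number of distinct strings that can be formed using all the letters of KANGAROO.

10080

The 8 letters of KANGAROO have repeats: A appearing twice and O appearing twice.
Dividing 8! = 40320 by 2!·2! = 4 for the repeated letters gives 10080.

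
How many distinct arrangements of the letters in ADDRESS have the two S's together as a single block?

Treat the 2 copies of S as a single block. The multiset to arrange is then {SS, A, D, D, E, R}, 6 items in all.
That gives (6)!/(2!) = 360 arrangements.

360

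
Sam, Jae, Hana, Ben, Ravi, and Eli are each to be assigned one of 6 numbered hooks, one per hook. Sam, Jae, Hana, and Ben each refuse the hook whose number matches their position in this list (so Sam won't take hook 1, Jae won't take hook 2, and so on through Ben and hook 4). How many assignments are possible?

Let Aᵢ (for 1 ≤ i ≤ 4) be the placements that put person i in their forbidden hook. Any j of these fix j positions, leaving (6−j)! ways to fill the rest, and there are C(4,j) ways to pick which j.
By inclusion–exclusion, the number of valid placements is Σ_{j=0}^{4} (−1)^j C(4,j)·(6−j)!.
Computing: 720 − 480 + 144 − 24 + 2 = 362.

362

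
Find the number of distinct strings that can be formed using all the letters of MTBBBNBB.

The 8 letters of MTBBBNBB have repeats: B appearing 5 times.
The number of distinct arrangements is 8!/(5!) = 40320/120 = 336.

336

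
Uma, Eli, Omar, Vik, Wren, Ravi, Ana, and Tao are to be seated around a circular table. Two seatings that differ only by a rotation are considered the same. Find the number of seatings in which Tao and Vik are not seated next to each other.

Without the restriction there are (7)! = 5040 seatings.
Seatings with Tao beside Vik: treat them as a block with 2 internal orders, giving 2 × (6)! = 1440.
Subtracting, 5040 − 1440 = 3600.

3600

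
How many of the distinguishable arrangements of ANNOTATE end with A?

With the last slot taken by A, it remains to arrange the other 7 letters (NNOTATE).
Those 7 letters have N appearing twice and T appearing twice, giving (7)!/(2!·2!) = 1260.

1260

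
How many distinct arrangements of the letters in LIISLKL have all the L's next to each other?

Treat the 3 copies of L as a single block. The multiset to arrange is then {LLL, I, I, K, S}, 5 items in all.
That gives (5)!/(2!) = 60 arrangements.

60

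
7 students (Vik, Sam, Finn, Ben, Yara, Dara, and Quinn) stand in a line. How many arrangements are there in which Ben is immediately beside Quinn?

1440

Place the 5 others and the Ben-Quinn pair as 6 objects in a line; the pair has 2 internal arrangements.
That gives 2 × 6! = 2 × 720 = 1440.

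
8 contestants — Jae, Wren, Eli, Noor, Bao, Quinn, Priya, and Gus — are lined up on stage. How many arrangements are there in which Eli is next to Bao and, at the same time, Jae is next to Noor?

Treat {Eli,Bao} as one block (2 orders) and {Jae,Noor} as another (2 orders).
That leaves 6 units to arrange: 2 × 2 × 6! = 4 × 720 = 2880.

2880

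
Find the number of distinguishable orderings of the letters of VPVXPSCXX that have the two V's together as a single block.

Treat the 2 copies of V as a single block. The multiset to arrange is then {VV, C, P, P, S, X, X, X}, 8 items in all.
That gives (8)!/(3!·2!) = 3360 arrangements.

3360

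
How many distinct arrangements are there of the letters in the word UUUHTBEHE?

UUUHTBEHE has 9 letters with E appearing twice, H appearing twice, and U appearing 3 times.
The number of distinct arrangements is 9!/(3!·2!·2!) = 362880/24 = 15120.

15120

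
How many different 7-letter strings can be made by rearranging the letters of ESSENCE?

420

ESSENCE has 7 letters with E appearing 3 times and S appearing twice.
So there are 7! / (3!·2!) = 420 distinguishable arrangements.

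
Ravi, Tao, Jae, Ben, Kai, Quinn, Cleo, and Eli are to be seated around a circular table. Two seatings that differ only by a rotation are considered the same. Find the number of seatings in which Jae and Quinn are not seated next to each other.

3600

All circular seatings of 8 people number (7)! = 5040.
Those with Jae next to Quinn: fuse the pair into one unit and seat 7 units around a circle — 2·(6)! = 1440.
Subtracting, 5040 − 1440 = 3600.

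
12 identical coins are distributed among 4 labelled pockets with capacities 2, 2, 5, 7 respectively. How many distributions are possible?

27

Without the upper bounds there are C(15,3) = 455 ways to split 12 among 4 pockets.
Subtract solutions that violate a single cap (substitute x_i' = x_i − (cap_i+1)): x_1 ≥ 3 gives C(12,3) = 220; x_2 ≥ 3 gives C(12,3) = 220; x_3 ≥ 6 gives C(9,3) = 84; x_4 ≥ 8 gives C(7,3) = 35. Together 559.
Add back pairs where two caps are both exceeded: 84 + 20 + 4 + 20 + 4 + 0 = 132.
Subtract triples: 1 + 0 + 0 + 0 = 1.
By inclusion–exclusion the count is 455 − 559 + 132 − 1 = 27.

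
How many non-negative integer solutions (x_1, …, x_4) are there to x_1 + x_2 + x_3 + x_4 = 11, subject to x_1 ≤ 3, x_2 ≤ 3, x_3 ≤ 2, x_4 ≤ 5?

Without the upper bounds there are C(14,3) = 364 ways to split 11 among 4 variables.
Subtract solutions that violate a single cap (substitute x_i' = x_i − (cap_i+1)): x_1 ≥ 4 gives C(10,3) = 120; x_2 ≥ 4 gives C(10,3) = 120; x_3 ≥ 3 gives C(11,3) = 165; x_4 ≥ 6 gives C(8,3) = 56. Together 461.
Add back pairs where two caps are both exceeded: 20 + 35 + 4 + 35 + 4 + 10 = 108.
Subtract triples: 1 + 0 + 0 + 0 = 1.
By inclusion–exclusion the count is 364 − 461 + 108 − 1 = 10.

10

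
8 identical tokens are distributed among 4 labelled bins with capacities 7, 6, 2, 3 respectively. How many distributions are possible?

Without the upper bounds there are C(11,3) = 165 ways to split 8 among 4 bins.
Subtract solutions that violate a single cap (substitute x_i' = x_i − (cap_i+1)): x_1 ≥ 8 gives C(3,3) = 1; x_2 ≥ 7 gives C(4,3) = 4; x_3 ≥ 3 gives C(8,3) = 56; x_4 ≥ 4 gives C(7,3) = 35. Together 96.
Add back pairs where two caps are both exceeded: 0 + 0 + 0 + 0 + 0 + 4 = 4.
By inclusion–exclusion the count is 165 − 96 + 4 = 73.

73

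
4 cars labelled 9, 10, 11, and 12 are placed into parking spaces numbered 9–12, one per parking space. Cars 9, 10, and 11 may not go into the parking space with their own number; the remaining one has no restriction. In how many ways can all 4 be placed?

11

Let Aᵢ (for i ∈ {9, 10, 11}) be the placements that put car i in its forbidden parking space. Any j of these fix j positions, leaving (4−j)! ways to fill the rest, and there are C(3,j) ways to pick which j.
By inclusion–exclusion, the number of valid placements is Σ_{j=0}^{3} (−1)^j C(3,j)·(4−j)!.
Computing: 24 − 18 + 6 − 1 = 11.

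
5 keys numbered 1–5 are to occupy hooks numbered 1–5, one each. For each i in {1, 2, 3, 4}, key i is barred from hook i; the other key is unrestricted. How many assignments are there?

53

Let Aᵢ (for 1 ≤ i ≤ 4) be the placements that put key i in its forbidden hook. Any j of these fix j positions, leaving (5−j)! ways to fill the rest, and there are C(4,j) ways to pick which j.
By inclusion–exclusion, the number of valid placements is Σ_{j=0}^{4} (−1)^j C(4,j)·(5−j)!.
Computing: 120 − 96 + 36 − 8 + 1 = 53.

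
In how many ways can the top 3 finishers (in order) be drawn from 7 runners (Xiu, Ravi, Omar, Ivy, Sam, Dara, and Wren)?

210

There are 7 choices for 1st place, 6 for 2nd, and 5 for 3rd.
That gives 7 × 6 × 5 = 210.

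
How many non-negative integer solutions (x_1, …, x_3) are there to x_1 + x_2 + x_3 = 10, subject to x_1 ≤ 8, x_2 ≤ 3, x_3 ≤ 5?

21

Without the upper bounds there are C(12,2) = 66 ways to split 10 among 3 variables.
Subtract solutions that violate a single cap (substitute x_i' = x_i − (cap_i+1)): x_1 ≥ 9 gives C(3,2) = 3; x_2 ≥ 4 gives C(8,2) = 28; x_3 ≥ 6 gives C(6,2) = 15. Together 46.
Add back pairs where two caps are both exceeded: 0 + 0 + 1 = 1.
By inclusion–exclusion the count is 66 − 46 + 1 = 21.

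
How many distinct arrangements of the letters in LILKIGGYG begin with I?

3360

With the first slot taken by I, it remains to arrange the other 8 letters (LLKIGGYG).
Those 8 letters have G appearing 3 times and L appearing twice, giving (8)!/(3!·2!) = 3360.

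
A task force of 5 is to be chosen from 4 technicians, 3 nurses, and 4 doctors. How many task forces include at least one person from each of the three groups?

With no constraint there are C(11,5) = 462 possible selections.
Selections missing a whole group: no technicians → C(7,5) = 21; no nurses → C(8,5) = 56; no doctors → C(7,5) = 21.
Add back selections omitting two groups (i.e. drawn from a single group): C(4,5) + C(3,5) + C(4,5) = 0.
By inclusion–exclusion: 462 − 98 + 0 = 364.

364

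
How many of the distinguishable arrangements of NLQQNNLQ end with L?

With the last slot taken by L, it remains to arrange the other 7 letters (NQQNNLQ).
Those 7 letters have N appearing 3 times and Q appearing 3 times, giving (7)!/(3!·3!) = 140.

140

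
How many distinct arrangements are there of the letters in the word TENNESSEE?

3780

The 9 letters of TENNESSEE have repeats: E appearing 4 times, N appearing twice, and S appearing twice.
So there are 9! / (4!·2!·2!) = 3780 distinguishable arrangements.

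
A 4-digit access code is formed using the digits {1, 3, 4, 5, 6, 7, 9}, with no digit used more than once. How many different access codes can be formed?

840

Choose and order 4 of the 7 symbols: the first digit has 7 options, the next 6, then 5, 4.
That product is 7 × 6 × 5 × 4 = 840.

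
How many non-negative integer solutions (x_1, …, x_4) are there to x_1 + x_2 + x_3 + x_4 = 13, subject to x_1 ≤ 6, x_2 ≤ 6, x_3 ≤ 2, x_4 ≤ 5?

Ignoring the caps, the number of non-negative solutions to x_1+…+x_4 = 13 is C(16,3) = 560.
Subtract solutions that violate a single cap (substitute x_i' = x_i − (cap_i+1)): x_1 ≥ 7 gives C(9,3) = 84; x_2 ≥ 7 gives C(9,3) = 84; x_3 ≥ 3 gives C(13,3) = 286; x_4 ≥ 6 gives C(10,3) = 120. Together 574.
Add back pairs where two caps are both exceeded: 0 + 20 + 1 + 20 + 1 + 35 = 77.
By inclusion–exclusion the count is 560 − 574 + 77 = 63.

63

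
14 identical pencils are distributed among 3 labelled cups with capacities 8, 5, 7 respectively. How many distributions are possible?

27

Ignoring the caps, the number of non-negative solutions to x_1+…+x_3 = 14 is C(16,2) = 120.
Subtract solutions that violate a single cap (substitute x_i' = x_i − (cap_i+1)): x_1 ≥ 9 gives C(7,2) = 21; x_2 ≥ 6 gives C(10,2) = 45; x_3 ≥ 8 gives C(8,2) = 28. Together 94.
Add back pairs where two caps are both exceeded: 0 + 0 + 1 = 1.
By inclusion–exclusion the count is 120 − 94 + 1 = 27.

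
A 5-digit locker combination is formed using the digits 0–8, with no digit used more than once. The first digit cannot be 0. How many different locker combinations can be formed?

The first digit has 9−1 = 8 choices (anything except 0).
The remaining 4 digits are filled from the other 8 symbols without repetition: 8 × 7 × 6 × 5 = 1680.
Total: 8 × 1680 = 13440.

13440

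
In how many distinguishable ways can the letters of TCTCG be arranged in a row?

TCTCG has 5 letters with C appearing twice and T appearing twice.
The number of distinct arrangements is 5!/(2!·2!) = 120/4 = 30.

30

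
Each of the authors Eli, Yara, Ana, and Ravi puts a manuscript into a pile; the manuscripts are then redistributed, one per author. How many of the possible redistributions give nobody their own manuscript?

Let Aᵢ be the assignments in which author i gets their own manuscript. We want the size of the complement of A₁∪…∪A_4.
By inclusion–exclusion this is Σ_{j=0}^{4} (−1)^j C(4,j)·(4−j)!.
Computing: 24 − 24 + 12 − 4 + 1 = 9.

9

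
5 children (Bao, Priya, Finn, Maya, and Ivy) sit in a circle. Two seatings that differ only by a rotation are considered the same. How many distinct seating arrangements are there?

Seat Bao anywhere (absorbing the rotational symmetry), then permute the other 4: (4)! = 24.

24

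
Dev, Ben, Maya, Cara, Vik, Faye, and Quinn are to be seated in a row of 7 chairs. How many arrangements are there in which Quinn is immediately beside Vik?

Place the 5 others and the Quinn-Vik pair as 6 objects in a line; the pair has 2 internal arrangements.
That gives 2 × 6! = 2 × 720 = 1440.

1440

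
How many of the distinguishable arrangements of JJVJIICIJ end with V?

280

With the last slot taken by V, it remains to arrange the other 8 letters (JJJIICIJ).
Those 8 letters have I appearing 3 times and J appearing 4 times, giving (8)!/(4!·3!) = 280.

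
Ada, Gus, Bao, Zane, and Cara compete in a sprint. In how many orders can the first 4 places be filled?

This is an ordered selection of 4 from 5: P(5,4).
That gives 5 × 4 × 3 × 2 = 120.

120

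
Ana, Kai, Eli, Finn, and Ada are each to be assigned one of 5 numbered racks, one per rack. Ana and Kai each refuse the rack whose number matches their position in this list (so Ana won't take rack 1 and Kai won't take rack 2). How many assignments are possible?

78

Let Aᵢ (for i ∈ {1, 2}) be the placements that put person i in their forbidden rack. Any j of these fix j positions, leaving (5−j)! ways to fill the rest, and there are C(2,j) ways to pick which j.
By inclusion–exclusion, the number of valid placements is Σ_{j=0}^{2} (−1)^j C(2,j)·(5−j)!.
Computing: 120 − 48 + 6 = 78.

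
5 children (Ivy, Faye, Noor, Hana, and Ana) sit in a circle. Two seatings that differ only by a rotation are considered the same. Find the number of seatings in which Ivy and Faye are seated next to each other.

12

Treat {Ivy, Faye} as one unit (2 internal orders) and seat the resulting 4 units around the table: (3)! circular arrangements.
So 2 × (3)! = 2 × 6 = 12.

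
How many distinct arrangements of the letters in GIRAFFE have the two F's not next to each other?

There are 7!/(2!) = 2520 arrangements of GIRAFFE in total.
If the two F's are adjacent, glue them into one block, leaving 6 items to arrange: (6)! = 720 ways.
Subtracting, 2520 − 720 = 1800 arrangements keep the F's apart.

1800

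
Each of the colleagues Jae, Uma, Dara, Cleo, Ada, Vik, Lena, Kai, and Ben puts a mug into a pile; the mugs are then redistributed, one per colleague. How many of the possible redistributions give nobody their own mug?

133496

This is the derangement count D_9: permutations of 9 items with no fixed point.
By inclusion–exclusion this is Σ_{j=0}^{9} (−1)^j C(9,j)·(9−j)!.
Computing: 362880 − 362880 + 181440 − 60480 + 15120 − 3024 + 504 − 72 + 9 − 1 = 133496.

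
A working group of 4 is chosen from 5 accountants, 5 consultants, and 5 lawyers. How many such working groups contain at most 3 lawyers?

1360

Split by how many lawyers are chosen (0 through 3).
Sum: C(5,0)·C(10,4) + C(5,1)·C(10,3) + C(5,2)·C(10,2) + C(5,3)·C(10,1) = 210 + 600 + 450 + 100 = 1360.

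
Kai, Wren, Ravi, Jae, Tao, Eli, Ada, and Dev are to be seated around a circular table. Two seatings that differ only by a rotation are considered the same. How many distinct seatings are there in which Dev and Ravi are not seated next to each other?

All circular seatings of 8 people number (7)! = 5040.
Those with Dev next to Ravi: fuse the pair into one unit and seat 7 units around a circle — 2·(6)! = 1440.
Subtracting, 5040 − 1440 = 3600.

3600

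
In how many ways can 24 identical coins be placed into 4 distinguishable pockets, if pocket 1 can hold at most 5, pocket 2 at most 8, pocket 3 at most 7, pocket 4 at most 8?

Without the upper bounds there are C(27,3) = 2925 ways to split 24 among 4 pockets.
Subtract solutions that violate a single cap (substitute x_i' = x_i − (cap_i+1)): x_1 ≥ 6 gives C(21,3) = 1330; x_2 ≥ 9 gives C(18,3) = 816; x_3 ≥ 8 gives C(19,3) = 969; x_4 ≥ 9 gives C(18,3) = 816. Together 3931.
Add back pairs where two caps are both exceeded: 220 + 286 + 220 + 120 + 84 + 120 = 1050.
Subtract triples: 4 + 1 + 4 + 0 = 9.
By inclusion–exclusion the count is 2925 − 3931 + 1050 − 9 = 35.

35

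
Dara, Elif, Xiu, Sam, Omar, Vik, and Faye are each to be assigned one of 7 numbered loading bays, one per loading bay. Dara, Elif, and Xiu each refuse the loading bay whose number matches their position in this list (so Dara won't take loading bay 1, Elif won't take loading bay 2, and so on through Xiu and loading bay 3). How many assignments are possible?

3216

Let Aᵢ (for i ∈ {1, 2, 3}) be the placements that put person i in their forbidden loading bay. Any j of these fix j positions, leaving (7−j)! ways to fill the rest, and there are C(3,j) ways to pick which j.
By inclusion–exclusion, the number of valid placements is Σ_{j=0}^{3} (−1)^j C(3,j)·(7−j)!.
Computing: 5040 − 2160 + 360 − 24 = 3216.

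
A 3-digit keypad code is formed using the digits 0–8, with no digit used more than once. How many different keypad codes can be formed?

504

Choose and order 3 of the 9 symbols: the first digit has 9 options, the next 8, then 7.
9 × 8 × 7 = 504.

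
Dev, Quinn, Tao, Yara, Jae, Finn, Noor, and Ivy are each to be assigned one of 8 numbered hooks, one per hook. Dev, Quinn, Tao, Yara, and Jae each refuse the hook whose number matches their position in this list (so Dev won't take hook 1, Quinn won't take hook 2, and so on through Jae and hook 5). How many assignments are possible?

Let Aᵢ (for 1 ≤ i ≤ 5) be the placements that put person i in their forbidden hook. Any j of these fix j positions, leaving (8−j)! ways to fill the rest, and there are C(5,j) ways to pick which j.
By inclusion–exclusion, the number of valid placements is Σ_{j=0}^{5} (−1)^j C(5,j)·(8−j)!.
Computing: 40320 − 25200 + 7200 − 1200 + 120 − 6 = 21234.

21234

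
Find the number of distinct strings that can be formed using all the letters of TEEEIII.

140

The 7 letters of TEEEIII have repeats: E appearing 3 times and I appearing 3 times.
The number of distinct arrangements is 7!/(3!·3!) = 5040/36 = 140.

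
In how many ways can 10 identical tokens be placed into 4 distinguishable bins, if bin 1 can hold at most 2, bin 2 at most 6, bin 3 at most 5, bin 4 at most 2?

Ignoring the caps, the number of non-negative solutions to x_1+…+x_4 = 10 is C(13,3) = 286.
Subtract solutions that violate a single cap (substitute x_i' = x_i − (cap_i+1)): x_1 ≥ 3 gives C(10,3) = 120; x_2 ≥ 7 gives C(6,3) = 20; x_3 ≥ 6 gives C(7,3) = 35; x_4 ≥ 3 gives C(10,3) = 120. Together 295.
Add back pairs where two caps are both exceeded: 1 + 4 + 35 + 0 + 1 + 4 = 45.
By inclusion–exclusion the count is 286 − 295 + 45 = 36.

36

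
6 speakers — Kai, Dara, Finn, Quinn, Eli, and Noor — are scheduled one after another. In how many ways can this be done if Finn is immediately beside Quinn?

Place the 4 others and the Finn-Quinn pair as 5 objects in a line; the pair has 2 internal arrangements.
So the count is 2·(5)! = 240.

240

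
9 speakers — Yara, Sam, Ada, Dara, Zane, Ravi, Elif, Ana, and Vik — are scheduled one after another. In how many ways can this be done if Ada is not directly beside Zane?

Of the 9! = 362880 arrangements, those with Ada and Zane adjacent number 2 × 8! = 80640 (treat the pair as a block with 2 internal orders).
Complementary counting: 362880 − 80640 = 282240.

282240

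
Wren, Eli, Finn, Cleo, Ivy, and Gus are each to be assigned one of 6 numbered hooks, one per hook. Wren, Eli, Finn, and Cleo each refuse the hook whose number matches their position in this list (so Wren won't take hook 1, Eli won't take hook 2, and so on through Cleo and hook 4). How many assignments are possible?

362

Let Aᵢ (for 1 ≤ i ≤ 4) be the placements that put person i in their forbidden hook. Any j of these fix j positions, leaving (6−j)! ways to fill the rest, and there are C(4,j) ways to pick which j.
By inclusion–exclusion, the number of valid placements is Σ_{j=0}^{4} (−1)^j C(4,j)·(6−j)!.
Computing: 720 − 480 + 144 − 24 + 2 = 362.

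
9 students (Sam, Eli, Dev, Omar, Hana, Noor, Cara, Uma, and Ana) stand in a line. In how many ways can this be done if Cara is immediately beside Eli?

80640

Place the 7 others and the Cara-Eli pair as 8 objects in a line; the pair has 2 internal arrangements.
That gives 2 × 8! = 2 × 40320 = 80640.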